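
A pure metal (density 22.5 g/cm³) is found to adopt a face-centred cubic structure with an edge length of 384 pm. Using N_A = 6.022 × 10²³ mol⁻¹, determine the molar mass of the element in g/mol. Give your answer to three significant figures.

An FCC cell has Z = 4 atoms; a = 3.840 × 10^-8 cm.
M = ρ·N_A·a³/Z = 22.5 × 6.022 × 10²³ × 5.662 × 10^-23 / 4 = 192 g/mol.

192 g/mol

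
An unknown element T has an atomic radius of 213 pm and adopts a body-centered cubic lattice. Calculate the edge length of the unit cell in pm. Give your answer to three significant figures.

492 pm

In a BCC lattice, atoms touch along the body diagonal, so √3·a = 4r.
a = 4r/√3 = 4 × 213 / 1.7321 = 492 pm.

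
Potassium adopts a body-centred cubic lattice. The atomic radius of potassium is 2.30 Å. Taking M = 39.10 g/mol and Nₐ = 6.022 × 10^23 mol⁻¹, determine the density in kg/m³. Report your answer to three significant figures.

867 kg/m³

In a BCC lattice, atoms touch along the body diagonal, so √3·a = 4r, giving a = 5.312 Å = 5.312 × 10^-8 cm.
With Z = 2, ρ = Z·M/(N_A·a³) = 2 × 39.10 / (6.022 × 10²³ × 1.499 × 10^-22) = 0.8665 g/cm³ = 867 kg/m³.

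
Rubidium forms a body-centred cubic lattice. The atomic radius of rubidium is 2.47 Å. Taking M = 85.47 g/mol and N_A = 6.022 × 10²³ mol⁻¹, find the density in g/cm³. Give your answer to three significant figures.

In a BCC lattice, atoms touch along the body diagonal, so √3·a = 4r, giving a = 5.704 Å = 5.704 × 10^-8 cm.
With Z = 2, ρ = Z·M/(N_A·a³) = 2 × 85.47 / (6.022 × 10²³ × 1.856 × 10^-22) = 1.529 g/cm³.

1.53 g/cm³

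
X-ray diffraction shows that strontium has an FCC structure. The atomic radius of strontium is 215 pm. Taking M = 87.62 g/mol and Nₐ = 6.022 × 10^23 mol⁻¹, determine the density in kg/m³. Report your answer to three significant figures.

2590 kg/m³

In an FCC lattice, atoms touch along the face diagonal, so √2·a = 4r, giving a = 608.1 pm = 6.081 × 10^-8 cm.
With Z = 4, ρ = Z·M/(N_A·a³) = 4 × 87.62 / (6.022 × 10²³ × 2.249 × 10^-22) = 2.588 g/cm³ = 2590 kg/m³.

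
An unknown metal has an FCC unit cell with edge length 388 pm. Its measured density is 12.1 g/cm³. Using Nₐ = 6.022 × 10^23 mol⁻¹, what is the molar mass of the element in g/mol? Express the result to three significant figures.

106 g/mol

An FCC cell has Z = 4 atoms; a = 3.880 × 10^-8 cm.
M = ρ·N_A·a³/Z = 12.1 × 6.022 × 10²³ × 5.841 × 10^-23 / 4 = 106 g/mol.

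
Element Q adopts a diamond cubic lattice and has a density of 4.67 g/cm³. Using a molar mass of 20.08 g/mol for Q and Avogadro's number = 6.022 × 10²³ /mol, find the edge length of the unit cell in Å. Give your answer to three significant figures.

With Z = 8 atoms per diamond cubic cell, a³ = Z·M/(N_A·ρ) = 8 × 20.08 / (6.022 × 10²³ × 4.670 g/cm³) = 5.712 × 10^-23 cm³.
a = (5.712 × 10^-23)^(1/3) = 3.851 × 10^-8 cm = 3.85 Å.

3.85 Å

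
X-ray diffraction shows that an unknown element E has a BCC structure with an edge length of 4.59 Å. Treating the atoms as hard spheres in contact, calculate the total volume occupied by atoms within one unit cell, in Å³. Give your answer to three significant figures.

65.8 Å³

In a BCC lattice atoms touch along the body diagonal, so √3·a = 4r, so r = 0.4330a = 1.988 Å.
V_atoms = Z × (4/3)πr³ = 2 × (4/3)π × (1.988)³ = 65.8 Å³.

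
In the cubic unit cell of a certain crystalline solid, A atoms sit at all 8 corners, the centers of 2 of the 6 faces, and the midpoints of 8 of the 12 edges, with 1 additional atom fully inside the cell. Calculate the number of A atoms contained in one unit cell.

5

Corner atoms are shared by 8 cells (1/8 each), face atoms by 2 (1/2 each), edge atoms by 4 (1/4 each), interior atoms are unshared.
Net atoms = 8 × 1/8 + 2 × 1/2 + 8 × 1/4 + 1 = 1 + 1 + 2 + 1 = 5.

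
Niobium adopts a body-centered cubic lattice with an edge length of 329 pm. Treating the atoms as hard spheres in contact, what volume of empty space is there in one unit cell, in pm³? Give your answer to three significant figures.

In a BCC lattice atoms touch along the body diagonal, so √3·a = 4r, so r = 0.4330a = 142.5 pm.
V_cell = a³ = 3.561 × 10^7 pm³; V_atoms = 2 × (4/3)πr³ = 2.422 × 10^7 pm³.
Empty space = 3.561 × 10^7 − 2.422 × 10^7 = 1.14 × 10^7 pm³.

1.14 × 10^7 pm³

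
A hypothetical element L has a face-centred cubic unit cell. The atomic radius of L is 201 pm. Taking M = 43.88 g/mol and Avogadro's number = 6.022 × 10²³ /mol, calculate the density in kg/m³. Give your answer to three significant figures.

1590 kg/m³

In an FCC lattice, atoms touch along the face diagonal, so √2·a = 4r, giving a = 568.5 pm = 5.685 × 10^-8 cm.
With Z = 4, ρ = Z·M/(N_A·a³) = 4 × 43.88 / (6.022 × 10²³ × 1.837 × 10^-22) = 1.586 g/cm³ = 1590 kg/m³.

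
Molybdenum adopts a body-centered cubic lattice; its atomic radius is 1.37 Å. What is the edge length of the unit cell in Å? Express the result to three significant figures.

In a BCC lattice, atoms touch along the body diagonal, so √3·a = 4r.
a = 4r/√3 = 4 × 1.37 / 1.7321 = 3.16 Å.

3.16 Å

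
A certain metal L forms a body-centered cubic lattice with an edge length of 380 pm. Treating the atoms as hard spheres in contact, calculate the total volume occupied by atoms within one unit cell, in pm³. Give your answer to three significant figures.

In a BCC lattice atoms touch along the body diagonal, so √3·a = 4r, so r = 0.4330a = 164.5 pm.
V_atoms = Z × (4/3)πr³ = 2 × (4/3)π × (164.5)³ = 3.73 × 10^7 pm³.

3.73 × 10^7 pm³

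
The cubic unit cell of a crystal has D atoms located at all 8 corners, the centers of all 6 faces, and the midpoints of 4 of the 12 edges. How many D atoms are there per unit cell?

Corner atoms are shared by 8 cells (1/8 each), face atoms by 2 (1/2 each), edge atoms by 4 (1/4 each).
Net atoms = 8 × 1/8 + 6 × 1/2 + 4 × 1/4 = 1 + 3 + 1 = 5.

5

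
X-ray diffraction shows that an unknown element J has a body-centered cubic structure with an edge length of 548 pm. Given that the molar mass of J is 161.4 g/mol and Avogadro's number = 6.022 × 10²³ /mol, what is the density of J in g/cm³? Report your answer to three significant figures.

A BCC unit cell contains Z = 2 atoms.
Cell volume: a³ = (548 pm)³ = (5.480 × 10^-8 cm)³ = 1.646 × 10^-22 cm³.
ρ = Z·M/(N_A·a³) = 2 × 161.4 / (6.022 × 10²³ × 1.646 × 10^-22) = 3.257 g/cm³.

3.26 g/cm³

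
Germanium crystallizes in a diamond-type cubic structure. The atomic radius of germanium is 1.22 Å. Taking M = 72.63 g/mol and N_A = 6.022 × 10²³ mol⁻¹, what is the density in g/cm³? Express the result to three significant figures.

In a diamond cubic lattice, nearest neighbors lie along the body diagonal with √3·a = 8r, giving a = 5.635 Å = 5.635 × 10^-8 cm.
With Z = 8, ρ = Z·M/(N_A·a³) = 8 × 72.63 / (6.022 × 10²³ × 1.789 × 10^-22) = 5.393 g/cm³.

5.39 g/cm³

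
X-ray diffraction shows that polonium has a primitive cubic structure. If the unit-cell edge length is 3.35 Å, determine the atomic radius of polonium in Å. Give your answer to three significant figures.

In a simple cubic lattice, atoms touch along the cell edge, so a = 2r.
r = a/2 = 3.35/2 = 1.68 Å.

1.68 Å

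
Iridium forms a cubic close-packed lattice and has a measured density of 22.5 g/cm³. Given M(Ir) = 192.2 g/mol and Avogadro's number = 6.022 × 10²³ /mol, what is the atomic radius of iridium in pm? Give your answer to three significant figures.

For an FCC cell (Z = 4), a³ = Z·M/(N_A·ρ) = 4 × 192.2 / (6.022 × 10²³ × 22.50) = 5.674 × 10^-23 cm³, so a = 3.843 × 10^-8 cm = 384.3 pm.
Atoms touch along the face diagonal, so √2·a = 4r, so r = 0.3536 × a = 136 pm.

136 pm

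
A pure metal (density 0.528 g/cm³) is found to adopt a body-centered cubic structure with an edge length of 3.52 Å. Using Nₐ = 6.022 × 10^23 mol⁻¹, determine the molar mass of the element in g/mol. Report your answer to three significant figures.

A BCC cell has Z = 2 atoms; a = 3.520 × 10^-8 cm.
M = ρ·N_A·a³/Z = 0.528 × 6.022 × 10²³ × 4.361 × 10^-23 / 2 = 6.93 g/mol.

6.93 g/mol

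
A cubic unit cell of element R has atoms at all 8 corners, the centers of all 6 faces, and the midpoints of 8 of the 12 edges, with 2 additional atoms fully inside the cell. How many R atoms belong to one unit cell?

8

Corner atoms are shared by 8 cells (1/8 each), face atoms by 2 (1/2 each), edge atoms by 4 (1/4 each), interior atoms are unshared.
Net atoms = 8 × 1/8 + 6 × 1/2 + 8 × 1/4 + 2 = 1 + 3 + 2 + 2 = 8.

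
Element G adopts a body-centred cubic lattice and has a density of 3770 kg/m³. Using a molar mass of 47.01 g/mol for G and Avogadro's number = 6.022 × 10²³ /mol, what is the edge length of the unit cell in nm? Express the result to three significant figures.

0.346 nm

With Z = 2 atoms per BCC cell, a³ = Z·M/(N_A·ρ) = 2 × 47.01 / (6.022 × 10²³ × 3.770 g/cm³) = 4.141 × 10^-23 cm³.
a = (4.141 × 10^-23)^(1/3) = 3.460 × 10^-8 cm = 0.346 nm.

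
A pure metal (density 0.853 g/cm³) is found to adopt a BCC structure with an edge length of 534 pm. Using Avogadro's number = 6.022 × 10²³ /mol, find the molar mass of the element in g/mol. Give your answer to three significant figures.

A BCC cell has Z = 2 atoms; a = 5.340 × 10^-8 cm.
M = ρ·N_A·a³/Z = 0.853 × 6.022 × 10²³ × 1.523 × 10^-22 / 2 = 39.1 g/mol.

39.1 g/mol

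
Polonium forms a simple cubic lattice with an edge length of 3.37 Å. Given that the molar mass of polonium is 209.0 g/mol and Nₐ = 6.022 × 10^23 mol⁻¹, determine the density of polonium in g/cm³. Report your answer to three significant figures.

A simple cubic unit cell contains Z = 1 atom.
Cell volume: a³ = (3.37 Å)³ = (3.370 × 10^-8 cm)³ = 3.827 × 10^-23 cm³.
ρ = Z·M/(N_A·a³) = 1 × 209.0 / (6.022 × 10²³ × 3.827 × 10^-23) = 9.068 g/cm³.

9.07 g/cm³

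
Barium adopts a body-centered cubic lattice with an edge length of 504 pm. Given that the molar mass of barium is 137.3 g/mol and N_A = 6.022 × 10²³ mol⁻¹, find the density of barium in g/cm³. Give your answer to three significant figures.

3.56 g/cm³

A BCC unit cell contains Z = 2 atoms.
Cell volume: a³ = (504 pm)³ = (5.040 × 10^-8 cm)³ = 1.280 × 10^-22 cm³.
ρ = Z·M/(N_A·a³) = 2 × 137.3 / (6.022 × 10²³ × 1.280 × 10^-22) = 3.562 g/cm³.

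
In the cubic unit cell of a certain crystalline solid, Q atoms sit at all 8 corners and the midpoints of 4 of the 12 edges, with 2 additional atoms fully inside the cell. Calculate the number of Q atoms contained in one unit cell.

4

Corner atoms are shared by 8 cells (1/8 each), edge atoms by 4 (1/4 each), interior atoms are unshared.
Net atoms = 8 × 1/8 + 4 × 1/4 + 2 = 1 + 1 + 2 = 4.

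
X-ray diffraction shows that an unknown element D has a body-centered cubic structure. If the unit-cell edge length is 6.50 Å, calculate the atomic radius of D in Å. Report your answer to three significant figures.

In a BCC lattice, atoms touch along the body diagonal, so √3·a = 4r.
r = √3·a/4 = 1.7321 × 6.50 / 4 = 2.81 Å.

2.81 Å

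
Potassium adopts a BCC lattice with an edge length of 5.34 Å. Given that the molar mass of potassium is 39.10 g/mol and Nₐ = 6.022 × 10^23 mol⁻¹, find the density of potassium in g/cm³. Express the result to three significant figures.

0.853 g/cm³

A BCC unit cell contains Z = 2 atoms.
Cell volume: a³ = (5.34 Å)³ = (5.340 × 10^-8 cm)³ = 1.523 × 10^-22 cm³.
ρ = Z·M/(N_A·a³) = 2 × 39.10 / (6.022 × 10²³ × 1.523 × 10^-22) = 0.8528 g/cm³.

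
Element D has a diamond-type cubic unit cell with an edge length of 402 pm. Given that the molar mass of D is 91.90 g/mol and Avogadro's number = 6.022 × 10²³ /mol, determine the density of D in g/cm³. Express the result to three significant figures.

18.8 g/cm³

A diamond cubic unit cell contains Z = 8 atoms.
Cell volume: a³ = (402 pm)³ = (4.020 × 10^-8 cm)³ = 6.496 × 10^-23 cm³.
ρ = Z·M/(N_A·a³) = 8 × 91.90 / (6.022 × 10²³ × 6.496 × 10^-23) = 18.79 g/cm³.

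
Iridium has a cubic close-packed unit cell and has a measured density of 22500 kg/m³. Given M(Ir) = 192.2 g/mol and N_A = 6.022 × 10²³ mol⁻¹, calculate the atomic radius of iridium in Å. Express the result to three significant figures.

For an FCC cell (Z = 4), a³ = Z·M/(N_A·ρ) = 4 × 192.2 / (6.022 × 10²³ × 22.50) = 5.674 × 10^-23 cm³, so a = 3.843 × 10^-8 cm = 3.843 Å.
Atoms touch along the face diagonal, so √2·a = 4r, so r = 0.3536 × a = 1.36 Å.

1.36 Å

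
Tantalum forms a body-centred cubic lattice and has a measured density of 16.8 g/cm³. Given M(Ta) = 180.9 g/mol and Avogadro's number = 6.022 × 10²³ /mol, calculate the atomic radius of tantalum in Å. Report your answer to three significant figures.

1.43 Å

For a BCC cell (Z = 2), a³ = Z·M/(N_A·ρ) = 2 × 180.9 / (6.022 × 10²³ × 16.80) = 3.576 × 10^-23 cm³, so a = 3.295 × 10^-8 cm = 3.295 Å.
Atoms touch along the body diagonal, so √3·a = 4r, so r = 0.4330 × a = 1.43 Å.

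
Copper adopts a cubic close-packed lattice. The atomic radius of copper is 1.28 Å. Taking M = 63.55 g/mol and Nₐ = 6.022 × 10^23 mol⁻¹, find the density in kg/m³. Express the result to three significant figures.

8900 kg/m³

In an FCC lattice, atoms touch along the face diagonal, so √2·a = 4r, giving a = 3.620 Å = 3.620 × 10^-8 cm.
With Z = 4, ρ = Z·M/(N_A·a³) = 4 × 63.55 / (6.022 × 10²³ × 4.745 × 10^-23) = 8.895 g/cm³ = 8900 kg/m³.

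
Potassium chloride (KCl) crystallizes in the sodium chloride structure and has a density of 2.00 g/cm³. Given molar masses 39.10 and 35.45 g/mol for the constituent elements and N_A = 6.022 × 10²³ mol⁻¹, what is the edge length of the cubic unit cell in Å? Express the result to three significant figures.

M(KCl) = 74.55 g/mol; Z = 4 formula units per cell.
a³ = Z·M/(N_A·ρ) = 4 × 74.55 / (6.022 × 10²³ × 2.00) = 2.476 × 10^-22 cm³, so a = 6.279 × 10^-8 cm = 6.28 Å.

6.28 Å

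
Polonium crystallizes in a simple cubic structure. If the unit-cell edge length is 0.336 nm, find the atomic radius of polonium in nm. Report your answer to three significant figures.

0.168 nm

In a simple cubic lattice, atoms touch along the cell edge, so a = 2r.
r = a/2 = 0.336/2 = 0.168 nm.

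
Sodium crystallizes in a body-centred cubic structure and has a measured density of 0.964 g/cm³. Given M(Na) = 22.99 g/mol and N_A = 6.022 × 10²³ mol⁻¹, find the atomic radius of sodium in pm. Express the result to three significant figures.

186 pm

For a BCC cell (Z = 2), a³ = Z·M/(N_A·ρ) = 2 × 22.99 / (6.022 × 10²³ × 0.9640) = 7.920 × 10^-23 cm³, so a = 4.295 × 10^-8 cm = 429.5 pm.
Atoms touch along the body diagonal, so √3·a = 4r, so r = 0.4330 × a = 186 pm.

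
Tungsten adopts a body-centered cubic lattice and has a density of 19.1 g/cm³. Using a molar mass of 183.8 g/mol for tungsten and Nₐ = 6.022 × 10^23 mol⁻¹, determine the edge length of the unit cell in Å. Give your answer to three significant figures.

3.17 Å

With Z = 2 atoms per BCC cell, a³ = Z·M/(N_A·ρ) = 2 × 183.8 / (6.022 × 10²³ × 19.10 g/cm³) = 3.196 × 10^-23 cm³.
a = (3.196 × 10^-23)^(1/3) = 3.173 × 10^-8 cm = 3.17 Å.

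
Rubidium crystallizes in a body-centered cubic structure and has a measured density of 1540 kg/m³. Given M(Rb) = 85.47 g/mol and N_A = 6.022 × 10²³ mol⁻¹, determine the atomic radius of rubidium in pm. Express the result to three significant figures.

246 pm

For a BCC cell (Z = 2), a³ = Z·M/(N_A·ρ) = 2 × 85.47 / (6.022 × 10²³ × 1.540) = 1.843 × 10^-22 cm³, so a = 5.691 × 10^-8 cm = 569.1 pm.
Atoms touch along the body diagonal, so √3·a = 4r, so r = 0.4330 × a = 246 pm.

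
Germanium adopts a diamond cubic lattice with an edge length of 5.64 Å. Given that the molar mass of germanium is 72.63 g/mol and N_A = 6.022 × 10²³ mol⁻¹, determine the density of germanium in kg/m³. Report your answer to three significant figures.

5380 kg/m³

A diamond cubic unit cell contains Z = 8 atoms.
Cell volume: a³ = (5.64 Å)³ = (5.640 × 10^-8 cm)³ = 1.794 × 10^-22 cm³.
ρ = Z·M/(N_A·a³) = 8 × 72.63 / (6.022 × 10²³ × 1.794 × 10^-22) = 5.378 g/cm³ = 5380 kg/m³.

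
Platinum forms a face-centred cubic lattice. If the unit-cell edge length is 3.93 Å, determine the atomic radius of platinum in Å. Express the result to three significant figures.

In an FCC lattice, atoms touch along the face diagonal, so √2·a = 4r.
r = √2·a/4 = 1.4142 × 3.93 / 4 = 1.39 Å.

1.39 Å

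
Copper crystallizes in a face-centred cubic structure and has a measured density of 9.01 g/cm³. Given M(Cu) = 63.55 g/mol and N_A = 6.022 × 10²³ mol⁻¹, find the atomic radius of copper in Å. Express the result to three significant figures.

1.27 Å

For an FCC cell (Z = 4), a³ = Z·M/(N_A·ρ) = 4 × 63.55 / (6.022 × 10²³ × 9.010) = 4.685 × 10^-23 cm³, so a = 3.605 × 10^-8 cm = 3.605 Å.
Atoms touch along the face diagonal, so √2·a = 4r, so r = 0.3536 × a = 1.27 Å.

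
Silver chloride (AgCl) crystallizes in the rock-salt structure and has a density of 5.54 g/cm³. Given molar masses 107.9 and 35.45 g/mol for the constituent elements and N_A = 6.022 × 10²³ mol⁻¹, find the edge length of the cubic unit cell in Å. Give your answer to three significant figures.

M(AgCl) = 143.35 g/mol; Z = 4 formula units per cell.
a³ = Z·M/(N_A·ρ) = 4 × 143.35 / (6.022 × 10²³ × 5.54) = 1.719 × 10^-22 cm³, so a = 5.560 × 10^-8 cm = 5.56 Å.

5.56 Å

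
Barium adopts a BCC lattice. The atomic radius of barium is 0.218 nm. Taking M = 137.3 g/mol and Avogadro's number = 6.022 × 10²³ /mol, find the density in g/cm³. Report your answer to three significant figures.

3.57 g/cm³

In a BCC lattice, atoms touch along the body diagonal, so √3·a = 4r, giving a = 0.5034 nm = 5.034 × 10^-8 cm.
With Z = 2, ρ = Z·M/(N_A·a³) = 2 × 137.3 / (6.022 × 10²³ × 1.276 × 10^-22) = 3.573 g/cm³.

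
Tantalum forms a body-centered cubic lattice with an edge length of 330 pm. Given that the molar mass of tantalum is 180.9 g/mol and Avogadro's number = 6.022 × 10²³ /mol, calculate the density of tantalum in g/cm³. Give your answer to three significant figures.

A BCC unit cell contains Z = 2 atoms.
Cell volume: a³ = (330 pm)³ = (3.300 × 10^-8 cm)³ = 3.594 × 10^-23 cm³.
ρ = Z·M/(N_A·a³) = 2 × 180.9 / (6.022 × 10²³ × 3.594 × 10^-23) = 16.72 g/cm³.

16.7 g/cm³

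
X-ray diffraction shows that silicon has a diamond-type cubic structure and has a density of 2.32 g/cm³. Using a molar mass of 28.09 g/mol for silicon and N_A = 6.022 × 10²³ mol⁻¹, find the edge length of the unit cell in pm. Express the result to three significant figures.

544 pm

With Z = 8 atoms per diamond cubic cell, a³ = Z·M/(N_A·ρ) = 8 × 28.09 / (6.022 × 10²³ × 2.320 g/cm³) = 1.608 × 10^-22 cm³.
a = (1.608 × 10^-22)^(1/3) = 5.438 × 10^-8 cm = 544 pm.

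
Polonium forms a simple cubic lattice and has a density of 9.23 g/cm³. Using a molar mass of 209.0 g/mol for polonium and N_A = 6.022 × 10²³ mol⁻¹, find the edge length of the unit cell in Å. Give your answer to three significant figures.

With Z = 1 atom per simple cubic cell, a³ = Z·M/(N_A·ρ) = 1 × 209.0 / (6.022 × 10²³ × 9.230 g/cm³) = 3.760 × 10^-23 cm³.
a = (3.760 × 10^-23)^(1/3) = 3.350 × 10^-8 cm = 3.35 Å.

3.35 Å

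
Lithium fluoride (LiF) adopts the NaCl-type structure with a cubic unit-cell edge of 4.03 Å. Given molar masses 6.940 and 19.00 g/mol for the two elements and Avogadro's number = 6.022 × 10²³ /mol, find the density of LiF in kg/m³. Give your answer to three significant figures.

2630 kg/m³

The NaCl-type structure contains Z = 4 formula units per cell; M(LiF) = 6.940 + 19.00 = 25.94 g/mol.
a³ = (4.030 × 10^-8 cm)³ = 6.545 × 10^-23 cm³.
ρ = 4 × 25.94 / (6.022 × 10²³ × 6.545 × 10^-23) = 2.633 g/cm³ = 2630 kg/m³.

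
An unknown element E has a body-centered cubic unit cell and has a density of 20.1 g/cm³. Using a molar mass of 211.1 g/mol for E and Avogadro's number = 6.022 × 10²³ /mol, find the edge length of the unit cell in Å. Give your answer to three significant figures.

3.27 Å

With Z = 2 atoms per BCC cell, a³ = Z·M/(N_A·ρ) = 2 × 211.1 / (6.022 × 10²³ × 20.10 g/cm³) = 3.488 × 10^-23 cm³.
a = (3.488 × 10^-23)^(1/3) = 3.267 × 10^-8 cm = 3.27 Å.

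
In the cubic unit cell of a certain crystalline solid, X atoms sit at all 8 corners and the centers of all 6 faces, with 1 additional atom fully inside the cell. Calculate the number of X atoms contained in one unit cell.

5

Corner atoms are shared by 8 cells (1/8 each), face atoms by 2 (1/2 each), interior atoms are unshared.
Net atoms = 8 × 1/8 + 6 × 1/2 + 1 = 1 + 3 + 1 = 5.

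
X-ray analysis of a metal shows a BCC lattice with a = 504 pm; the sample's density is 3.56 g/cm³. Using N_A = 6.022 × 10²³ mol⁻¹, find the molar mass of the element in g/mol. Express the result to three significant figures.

137 g/mol

A BCC cell has Z = 2 atoms; a = 5.040 × 10^-8 cm.
M = ρ·N_A·a³/Z = 3.56 × 6.022 × 10²³ × 1.280 × 10^-22 / 2 = 137 g/mol.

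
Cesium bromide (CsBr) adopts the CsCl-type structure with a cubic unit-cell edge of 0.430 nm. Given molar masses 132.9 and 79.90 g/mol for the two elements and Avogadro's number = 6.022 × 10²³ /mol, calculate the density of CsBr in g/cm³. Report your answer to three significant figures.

The CsCl-type structure contains Z = 1 formula unit per cell; M(CsBr) = 132.9 + 79.90 = 212.8 g/mol.
a³ = (4.300 × 10^-8 cm)³ = 7.951 × 10^-23 cm³.
ρ = 1 × 212.8 / (6.022 × 10²³ × 7.951 × 10^-23) = 4.445 g/cm³.

4.44 g/cm³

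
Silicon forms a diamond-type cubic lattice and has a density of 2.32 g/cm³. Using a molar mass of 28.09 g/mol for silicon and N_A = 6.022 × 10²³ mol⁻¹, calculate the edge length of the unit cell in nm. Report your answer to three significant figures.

0.544 nm

With Z = 8 atoms per diamond cubic cell, a³ = Z·M/(N_A·ρ) = 8 × 28.09 / (6.022 × 10²³ × 2.320 g/cm³) = 1.608 × 10^-22 cm³.
a = (1.608 × 10^-22)^(1/3) = 5.438 × 10^-8 cm = 0.544 nm.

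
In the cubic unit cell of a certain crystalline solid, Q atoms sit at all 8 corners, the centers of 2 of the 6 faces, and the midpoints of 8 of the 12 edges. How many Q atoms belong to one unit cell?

4

Corner atoms are shared by 8 cells (1/8 each), face atoms by 2 (1/2 each), edge atoms by 4 (1/4 each).
Net atoms = 8 × 1/8 + 2 × 1/2 + 8 × 1/4 = 1 + 1 + 2 = 4.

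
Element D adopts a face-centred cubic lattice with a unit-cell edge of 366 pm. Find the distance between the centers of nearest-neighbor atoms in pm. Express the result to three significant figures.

In an FCC structure, atoms touch along the face diagonal, so √2·a = 4r; the nearest-neighbor distance equals 2r = 0.7071·a.
d = 0.7071 × 366 = 259 pm.

259 pm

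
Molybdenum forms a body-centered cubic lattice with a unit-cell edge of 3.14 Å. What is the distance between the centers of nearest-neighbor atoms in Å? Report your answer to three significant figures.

2.72 Å

In a BCC structure, atoms touch along the body diagonal, so √3·a = 4r; the nearest-neighbor distance equals 2r = 0.8660·a.
d = 0.8660 × 3.14 = 2.72 Å.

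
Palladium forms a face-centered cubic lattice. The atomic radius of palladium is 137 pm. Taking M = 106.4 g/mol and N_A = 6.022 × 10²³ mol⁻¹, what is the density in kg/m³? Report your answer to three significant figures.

In an FCC lattice, atoms touch along the face diagonal, so √2·a = 4r, giving a = 387.5 pm = 3.875 × 10^-8 cm.
With Z = 4, ρ = Z·M/(N_A·a³) = 4 × 106.4 / (6.022 × 10²³ × 5.818 × 10^-23) = 12.15 g/cm³ = 12100 kg/m³.

12100 kg/m³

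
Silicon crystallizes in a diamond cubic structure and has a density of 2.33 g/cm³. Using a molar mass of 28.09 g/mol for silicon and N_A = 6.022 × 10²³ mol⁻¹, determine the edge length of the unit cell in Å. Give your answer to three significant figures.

With Z = 8 atoms per diamond cubic cell, a³ = Z·M/(N_A·ρ) = 8 × 28.09 / (6.022 × 10²³ × 2.330 g/cm³) = 1.602 × 10^-22 cm³.
a = (1.602 × 10^-22)^(1/3) = 5.431 × 10^-8 cm = 5.43 Å.

5.43 Å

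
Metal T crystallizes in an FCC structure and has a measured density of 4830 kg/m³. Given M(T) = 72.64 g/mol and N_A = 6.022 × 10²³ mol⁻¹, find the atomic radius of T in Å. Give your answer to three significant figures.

For an FCC cell (Z = 4), a³ = Z·M/(N_A·ρ) = 4 × 72.64 / (6.022 × 10²³ × 4.830) = 9.990 × 10^-23 cm³, so a = 4.640 × 10^-8 cm = 4.640 Å.
Atoms touch along the face diagonal, so √2·a = 4r, so r = 0.3536 × a = 1.64 Å.

1.64 Å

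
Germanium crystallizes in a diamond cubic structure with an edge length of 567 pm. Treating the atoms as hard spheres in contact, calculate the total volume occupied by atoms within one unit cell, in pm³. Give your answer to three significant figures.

In a diamond cubic lattice nearest neighbors lie along the body diagonal with √3·a = 8r, so r = 0.2165a = 122.8 pm.
V_atoms = Z × (4/3)πr³ = 8 × (4/3)π × (122.8)³ = 6.20 × 10^7 pm³.

6.20 × 10^7 pm³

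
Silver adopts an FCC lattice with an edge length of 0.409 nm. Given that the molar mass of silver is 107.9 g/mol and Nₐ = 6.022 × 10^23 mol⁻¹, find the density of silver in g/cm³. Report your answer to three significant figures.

An FCC unit cell contains Z = 4 atoms.
Cell volume: a³ = (0.409 nm)³ = (4.090 × 10^-8 cm)³ = 6.842 × 10^-23 cm³.
ρ = Z·M/(N_A·a³) = 4 × 107.9 / (6.022 × 10²³ × 6.842 × 10^-23) = 10.48 g/cm³.

10.5 g/cm³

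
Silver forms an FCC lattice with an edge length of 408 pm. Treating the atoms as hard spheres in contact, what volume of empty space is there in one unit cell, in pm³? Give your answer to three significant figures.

1.76 × 10^7 pm³

In an FCC lattice atoms touch along the face diagonal, so √2·a = 4r, so r = 0.3536a = 144.2 pm.
V_cell = a³ = 6.792 × 10^7 pm³; V_atoms = 4 × (4/3)πr³ = 5.029 × 10^7 pm³.
Empty space = 6.792 × 10^7 − 5.029 × 10^7 = 1.76 × 10^7 pm³.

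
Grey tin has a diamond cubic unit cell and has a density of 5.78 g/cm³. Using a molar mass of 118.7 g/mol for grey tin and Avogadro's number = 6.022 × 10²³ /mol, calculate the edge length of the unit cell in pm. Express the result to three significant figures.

649 pm

With Z = 8 atoms per diamond cubic cell, a³ = Z·M/(N_A·ρ) = 8 × 118.7 / (6.022 × 10²³ × 5.780 g/cm³) = 2.728 × 10^-22 cm³.
a = (2.728 × 10^-22)^(1/3) = 6.486 × 10^-8 cm = 649 pm.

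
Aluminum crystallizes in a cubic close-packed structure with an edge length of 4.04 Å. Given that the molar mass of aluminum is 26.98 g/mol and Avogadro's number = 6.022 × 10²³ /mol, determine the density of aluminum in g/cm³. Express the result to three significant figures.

2.72 g/cm³

An FCC unit cell contains Z = 4 atoms.
Cell volume: a³ = (4.04 Å)³ = (4.040 × 10^-8 cm)³ = 6.594 × 10^-23 cm³.
ρ = Z·M/(N_A·a³) = 4 × 26.98 / (6.022 × 10²³ × 6.594 × 10^-23) = 2.718 g/cm³.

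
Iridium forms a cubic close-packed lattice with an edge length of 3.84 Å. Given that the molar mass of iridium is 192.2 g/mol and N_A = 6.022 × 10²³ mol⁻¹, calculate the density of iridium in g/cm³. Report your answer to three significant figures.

22.5 g/cm³

An FCC unit cell contains Z = 4 atoms.
Cell volume: a³ = (3.84 Å)³ = (3.840 × 10^-8 cm)³ = 5.662 × 10^-23 cm³.
ρ = Z·M/(N_A·a³) = 4 × 192.2 / (6.022 × 10²³ × 5.662 × 10^-23) = 22.55 g/cm³.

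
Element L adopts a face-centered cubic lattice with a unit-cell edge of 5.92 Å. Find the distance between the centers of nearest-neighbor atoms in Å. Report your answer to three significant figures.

4.19 Å

In an FCC structure, atoms touch along the face diagonal, so √2·a = 4r; the nearest-neighbor distance equals 2r = 0.7071·a.
d = 0.7071 × 5.92 = 4.19 Å.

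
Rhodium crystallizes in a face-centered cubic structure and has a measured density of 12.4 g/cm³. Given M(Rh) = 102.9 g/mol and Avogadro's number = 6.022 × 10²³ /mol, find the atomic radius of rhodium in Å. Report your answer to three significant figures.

1.35 Å

For an FCC cell (Z = 4), a³ = Z·M/(N_A·ρ) = 4 × 102.9 / (6.022 × 10²³ × 12.40) = 5.512 × 10^-23 cm³, so a = 3.806 × 10^-8 cm = 3.806 Å.
Atoms touch along the face diagonal, so √2·a = 4r, so r = 0.3536 × a = 1.35 Å.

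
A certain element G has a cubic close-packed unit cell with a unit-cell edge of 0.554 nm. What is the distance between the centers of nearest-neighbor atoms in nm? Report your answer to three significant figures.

0.392 nm

In an FCC structure, atoms touch along the face diagonal, so √2·a = 4r; the nearest-neighbor distance equals 2r = 0.7071·a.
d = 0.7071 × 0.554 = 0.392 nm.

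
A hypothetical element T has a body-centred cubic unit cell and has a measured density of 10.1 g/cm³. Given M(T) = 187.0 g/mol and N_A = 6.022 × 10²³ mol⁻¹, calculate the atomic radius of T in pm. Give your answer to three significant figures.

171 pm

For a BCC cell (Z = 2), a³ = Z·M/(N_A·ρ) = 2 × 187.0 / (6.022 × 10²³ × 10.10) = 6.149 × 10^-23 cm³, so a = 3.947 × 10^-8 cm = 394.7 pm.
Atoms touch along the body diagonal, so √3·a = 4r, so r = 0.4330 × a = 171 pm.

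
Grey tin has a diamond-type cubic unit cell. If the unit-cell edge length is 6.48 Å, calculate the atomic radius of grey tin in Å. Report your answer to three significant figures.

1.40 Å

In a diamond cubic lattice, nearest neighbors lie along the body diagonal with √3·a = 8r.
r = √3·a/8 = 1.7321 × 6.48 / 8 = 1.40 Å.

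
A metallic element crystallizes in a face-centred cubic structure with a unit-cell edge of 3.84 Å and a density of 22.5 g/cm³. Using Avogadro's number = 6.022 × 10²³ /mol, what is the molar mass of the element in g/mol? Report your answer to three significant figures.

192 g/mol

An FCC cell has Z = 4 atoms; a = 3.840 × 10^-8 cm.
M = ρ·N_A·a³/Z = 22.5 × 6.022 × 10²³ × 5.662 × 10^-23 / 4 = 192 g/mol.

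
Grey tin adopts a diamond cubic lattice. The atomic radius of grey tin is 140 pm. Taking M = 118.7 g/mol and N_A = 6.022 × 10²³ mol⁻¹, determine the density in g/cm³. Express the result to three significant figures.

5.83 g/cm³

In a diamond cubic lattice, nearest neighbors lie along the body diagonal with √3·a = 8r, giving a = 646.6 pm = 6.466 × 10^-8 cm.
With Z = 8, ρ = Z·M/(N_A·a³) = 8 × 118.7 / (6.022 × 10²³ × 2.704 × 10^-22) = 5.832 g/cm³.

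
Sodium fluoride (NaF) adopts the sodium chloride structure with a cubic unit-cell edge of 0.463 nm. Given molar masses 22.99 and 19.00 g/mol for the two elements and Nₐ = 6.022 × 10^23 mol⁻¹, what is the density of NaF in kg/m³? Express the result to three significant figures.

2810 kg/m³

The sodium chloride structure contains Z = 4 formula units per cell; M(NaF) = 22.99 + 19.00 = 41.99 g/mol.
a³ = (4.630 × 10^-8 cm)³ = 9.925 × 10^-23 cm³.
ρ = 4 × 41.99 / (6.022 × 10²³ × 9.925 × 10^-23) = 2.810 g/cm³ = 2810 kg/m³.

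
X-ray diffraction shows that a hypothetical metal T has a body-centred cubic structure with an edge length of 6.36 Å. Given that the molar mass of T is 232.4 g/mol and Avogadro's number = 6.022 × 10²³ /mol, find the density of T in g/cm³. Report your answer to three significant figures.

A BCC unit cell contains Z = 2 atoms.
Cell volume: a³ = (6.36 Å)³ = (6.360 × 10^-8 cm)³ = 2.573 × 10^-22 cm³.
ρ = Z·M/(N_A·a³) = 2 × 232.4 / (6.022 × 10²³ × 2.573 × 10^-22) = 3.000 g/cm³.

3.00 g/cm³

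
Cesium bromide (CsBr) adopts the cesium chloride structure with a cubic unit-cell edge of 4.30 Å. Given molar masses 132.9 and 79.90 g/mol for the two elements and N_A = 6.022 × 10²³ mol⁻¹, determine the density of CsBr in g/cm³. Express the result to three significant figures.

4.44 g/cm³

The cesium chloride structure contains Z = 1 formula unit per cell; M(CsBr) = 132.9 + 79.90 = 212.8 g/mol.
a³ = (4.300 × 10^-8 cm)³ = 7.951 × 10^-23 cm³.
ρ = 1 × 212.8 / (6.022 × 10²³ × 7.951 × 10^-23) = 4.445 g/cm³.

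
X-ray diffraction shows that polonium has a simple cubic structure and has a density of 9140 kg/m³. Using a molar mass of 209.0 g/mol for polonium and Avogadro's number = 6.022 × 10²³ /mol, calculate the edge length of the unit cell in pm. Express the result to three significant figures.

With Z = 1 atom per simple cubic cell, a³ = Z·M/(N_A·ρ) = 1 × 209.0 / (6.022 × 10²³ × 9.140 g/cm³) = 3.797 × 10^-23 cm³.
a = (3.797 × 10^-23)^(1/3) = 3.361 × 10^-8 cm = 336 pm.

336 pm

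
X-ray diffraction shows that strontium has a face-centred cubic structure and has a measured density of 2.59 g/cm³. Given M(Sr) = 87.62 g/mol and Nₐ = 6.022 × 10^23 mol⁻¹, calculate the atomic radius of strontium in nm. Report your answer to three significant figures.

For an FCC cell (Z = 4), a³ = Z·M/(N_A·ρ) = 4 × 87.62 / (6.022 × 10²³ × 2.590) = 2.247 × 10^-22 cm³, so a = 6.080 × 10^-8 cm = 0.6080 nm.
Atoms touch along the face diagonal, so √2·a = 4r, so r = 0.3536 × a = 0.215 nm.

0.215 nm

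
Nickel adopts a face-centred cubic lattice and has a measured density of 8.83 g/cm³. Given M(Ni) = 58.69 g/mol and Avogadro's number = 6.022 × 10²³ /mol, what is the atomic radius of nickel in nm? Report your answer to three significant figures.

0.125 nm

For an FCC cell (Z = 4), a³ = Z·M/(N_A·ρ) = 4 × 58.69 / (6.022 × 10²³ × 8.830) = 4.415 × 10^-23 cm³, so a = 3.534 × 10^-8 cm = 0.3534 nm.
Atoms touch along the face diagonal, so √2·a = 4r, so r = 0.3536 × a = 0.125 nm.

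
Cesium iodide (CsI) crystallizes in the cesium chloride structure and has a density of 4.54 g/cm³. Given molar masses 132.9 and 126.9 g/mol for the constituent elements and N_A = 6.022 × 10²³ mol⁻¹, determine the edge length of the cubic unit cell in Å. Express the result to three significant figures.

M(CsI) = 259.8 g/mol; Z = 1 formula unit per cell.
a³ = Z·M/(N_A·ρ) = 1 × 259.8 / (6.022 × 10²³ × 4.54) = 9.503 × 10^-23 cm³, so a = 4.563 × 10^-8 cm = 4.56 Å.

4.56 Å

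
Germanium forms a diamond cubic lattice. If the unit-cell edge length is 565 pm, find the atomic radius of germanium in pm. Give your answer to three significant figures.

122 pm

In a diamond cubic lattice, nearest neighbors lie along the body diagonal with √3·a = 8r.
r = √3·a/8 = 1.7321 × 565 / 8 = 122 pm.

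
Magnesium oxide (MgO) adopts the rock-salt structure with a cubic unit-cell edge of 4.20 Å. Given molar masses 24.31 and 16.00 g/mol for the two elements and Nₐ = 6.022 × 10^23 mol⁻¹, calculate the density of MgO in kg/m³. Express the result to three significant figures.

3610 kg/m³

The rock-salt structure contains Z = 4 formula units per cell; M(MgO) = 24.31 + 16.00 = 40.31 g/mol.
a³ = (4.200 × 10^-8 cm)³ = 7.409 × 10^-23 cm³.
ρ = 4 × 40.31 / (6.022 × 10²³ × 7.409 × 10^-23) = 3.614 g/cm³ = 3610 kg/m³.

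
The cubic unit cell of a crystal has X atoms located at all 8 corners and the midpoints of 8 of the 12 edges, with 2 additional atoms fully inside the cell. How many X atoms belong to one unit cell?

5

Corner atoms are shared by 8 cells (1/8 each), edge atoms by 4 (1/4 each), interior atoms are unshared.
Net atoms = 8 × 1/8 + 8 × 1/4 + 2 = 1 + 2 + 2 = 5.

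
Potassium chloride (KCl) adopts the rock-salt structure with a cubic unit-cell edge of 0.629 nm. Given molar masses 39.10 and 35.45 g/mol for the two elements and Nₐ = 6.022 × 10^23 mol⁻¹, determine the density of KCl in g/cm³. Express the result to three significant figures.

1.99 g/cm³

The rock-salt structure contains Z = 4 formula units per cell; M(KCl) = 39.10 + 35.45 = 74.55 g/mol.
a³ = (6.290 × 10^-8 cm)³ = 2.489 × 10^-22 cm³.
ρ = 4 × 74.55 / (6.022 × 10²³ × 2.489 × 10^-22) = 1.990 g/cm³.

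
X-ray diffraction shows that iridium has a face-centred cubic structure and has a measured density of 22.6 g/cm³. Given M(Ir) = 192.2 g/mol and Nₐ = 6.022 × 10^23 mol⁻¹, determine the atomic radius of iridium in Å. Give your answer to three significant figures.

1.36 Å

For an FCC cell (Z = 4), a³ = Z·M/(N_A·ρ) = 4 × 192.2 / (6.022 × 10²³ × 22.60) = 5.649 × 10^-23 cm³, so a = 3.837 × 10^-8 cm = 3.837 Å.
Atoms touch along the face diagonal, so √2·a = 4r, so r = 0.3536 × a = 1.36 Å.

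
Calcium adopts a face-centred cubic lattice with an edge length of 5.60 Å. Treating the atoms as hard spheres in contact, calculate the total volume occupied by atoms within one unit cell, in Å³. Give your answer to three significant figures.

In an FCC lattice atoms touch along the face diagonal, so √2·a = 4r, so r = 0.3536a = 1.980 Å.
V_atoms = Z × (4/3)πr³ = 4 × (4/3)π × (1.980)³ = 130 Å³.

130 Å³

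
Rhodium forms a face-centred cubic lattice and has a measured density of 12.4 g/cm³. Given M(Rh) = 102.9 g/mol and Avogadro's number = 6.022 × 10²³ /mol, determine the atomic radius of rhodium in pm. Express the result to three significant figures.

135 pm

For an FCC cell (Z = 4), a³ = Z·M/(N_A·ρ) = 4 × 102.9 / (6.022 × 10²³ × 12.40) = 5.512 × 10^-23 cm³, so a = 3.806 × 10^-8 cm = 380.6 pm.
Atoms touch along the face diagonal, so √2·a = 4r, so r = 0.3536 × a = 135 pm.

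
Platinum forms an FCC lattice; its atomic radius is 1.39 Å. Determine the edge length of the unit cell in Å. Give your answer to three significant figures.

In an FCC lattice, atoms touch along the face diagonal, so √2·a = 4r.
a = 4r/√2 = 4 × 1.39 / 1.4142 = 3.93 Å.

3.93 Å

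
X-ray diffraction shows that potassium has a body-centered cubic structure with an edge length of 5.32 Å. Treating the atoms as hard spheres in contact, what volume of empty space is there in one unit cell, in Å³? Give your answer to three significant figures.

48.2 Å³

In a BCC lattice atoms touch along the body diagonal, so √3·a = 4r, so r = 0.4330a = 2.304 Å.
V_cell = a³ = 150.6 Å³; V_atoms = 2 × (4/3)πr³ = 102.4 Å³.
Empty space = 150.6 − 102.4 = 48.2 Å³.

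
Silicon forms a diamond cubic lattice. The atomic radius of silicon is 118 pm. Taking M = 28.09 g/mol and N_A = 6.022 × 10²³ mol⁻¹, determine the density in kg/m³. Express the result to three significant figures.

In a diamond cubic lattice, nearest neighbors lie along the body diagonal with √3·a = 8r, giving a = 545.0 pm = 5.450 × 10^-8 cm.
With Z = 8, ρ = Z·M/(N_A·a³) = 8 × 28.09 / (6.022 × 10²³ × 1.619 × 10^-22) = 2.305 g/cm³ = 2300 kg/m³.

2300 kg/m³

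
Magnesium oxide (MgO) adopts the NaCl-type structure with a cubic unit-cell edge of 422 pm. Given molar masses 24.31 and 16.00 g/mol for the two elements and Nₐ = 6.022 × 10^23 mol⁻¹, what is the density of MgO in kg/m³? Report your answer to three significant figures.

3560 kg/m³

The NaCl-type structure contains Z = 4 formula units per cell; M(MgO) = 24.31 + 16.00 = 40.31 g/mol.
a³ = (4.220 × 10^-8 cm)³ = 7.515 × 10^-23 cm³.
ρ = 4 × 40.31 / (6.022 × 10²³ × 7.515 × 10^-23) = 3.563 g/cm³ = 3560 kg/m³.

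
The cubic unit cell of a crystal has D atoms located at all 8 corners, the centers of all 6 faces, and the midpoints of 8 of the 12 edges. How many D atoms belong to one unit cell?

6

Corner atoms are shared by 8 cells (1/8 each), face atoms by 2 (1/2 each), edge atoms by 4 (1/4 each).
Net atoms = 8 × 1/8 + 6 × 1/2 + 8 × 1/4 = 1 + 3 + 2 = 6.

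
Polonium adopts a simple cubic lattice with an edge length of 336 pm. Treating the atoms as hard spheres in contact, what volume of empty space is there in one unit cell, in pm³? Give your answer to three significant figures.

1.81 × 10^7 pm³

In a simple cubic lattice atoms touch along the cell edge, so a = 2r, so r = 0.5000a = 168.0 pm.
V_cell = a³ = 3.793 × 10^7 pm³; V_atoms = 1 × (4/3)πr³ = 1.986 × 10^7 pm³.
Empty space = 3.793 × 10^7 − 1.986 × 10^7 = 1.81 × 10^7 pm³.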